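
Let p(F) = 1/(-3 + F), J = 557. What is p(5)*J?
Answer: 557/2 ≈ 278.50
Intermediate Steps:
p(5)*J = 557/(-3 + 5) = 557/2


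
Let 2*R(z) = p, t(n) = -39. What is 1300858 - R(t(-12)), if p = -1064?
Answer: 1301390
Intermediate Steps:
R(z) = -532 (R(z) = (½)*(-1064) = -532)
1300858 - R(t(-12)) = 1300858 - 1*(-532) = 1300858 + 532 = 1301390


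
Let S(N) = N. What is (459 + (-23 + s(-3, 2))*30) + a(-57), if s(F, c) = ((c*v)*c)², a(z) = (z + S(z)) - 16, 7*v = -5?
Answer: -5689/49 ≈ -116.10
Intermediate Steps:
v = -5/7 (v = (⅐)*(-5) = -5/7 ≈ -0.71429)
a(z) = -16 + 2*z (a(z) = (z + z) - 16 = 2*z - 16 = -16 + 2*z)
s(F, c) = 25*c⁴/49 (s(F, c) = ((c*(-5/7))*c)² = ((-5*c/7)*c)² = (-5*c²/7)² = 25*c⁴/49)
(459 + (-23 + s(-3, 2))*30) + a(-57) = (459 + (-23 + (25/49)*2⁴)*30) + (-16 + 2*(-57)) = (459 + (-23 + (25/49)*16)*30) + (-16 - 114) = (459 + (-23 + 400/49)*30) - 130 = (459 - 727/49*30) - 130 = (459 - 21810/49) - 130 = 681/49 - 130 = -5689/49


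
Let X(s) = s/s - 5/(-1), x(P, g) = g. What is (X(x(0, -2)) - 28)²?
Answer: 484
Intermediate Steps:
X(s) = 6 (X(s) = 1 - 5*(-1) = 1 + 5 = 6)
(X(x(0, -2)) - 28)² = (6 - 28)² = (-22)² = 484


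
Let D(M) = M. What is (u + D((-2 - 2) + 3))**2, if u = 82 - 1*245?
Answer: 26896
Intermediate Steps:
u = -163 (u = 82 - 245 = -163)
(u + D((-2 - 2) + 3))**2 = (-163 + ((-2 - 2) + 3))**2 = (-163 + (-4 + 3))**2 = (-163 - 1)**2 = (-164)**2 = 26896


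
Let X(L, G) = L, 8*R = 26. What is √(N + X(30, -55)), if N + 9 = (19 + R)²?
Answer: √8257/4 ≈ 22.717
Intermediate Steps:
R = 13/4 (R = (⅛)*26 = 13/4 ≈ 3.2500)
N = 7777/16 (N = -9 + (19 + 13/4)² = -9 + (89/4)² = -9 + 7921/16 = 7777/16 ≈ 486.06)
√(N + X(30, -55)) = √(7777/16 + 30) = √(8257/16) = √8257/4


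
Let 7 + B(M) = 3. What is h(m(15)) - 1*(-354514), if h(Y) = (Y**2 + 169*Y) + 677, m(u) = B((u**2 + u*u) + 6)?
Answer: 354531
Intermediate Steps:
B(M) = -4 (B(M) = -7 + 3 = -4)
m(u) = -4
h(Y) = 677 + Y**2 + 169*Y
h(m(15)) - 1*(-354514) = (677 + (-4)**2 + 169*(-4)) - 1*(-354514) = (677 + 16 - 676) + 354514 = 17 + 354514 = 354531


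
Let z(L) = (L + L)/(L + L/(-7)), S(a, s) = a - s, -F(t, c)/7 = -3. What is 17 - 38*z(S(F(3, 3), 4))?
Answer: -215/3 ≈ -71.667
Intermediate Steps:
F(t, c) = 21 (F(t, c) = -7*(-3) = 21)
z(L) = 7/3 (z(L) = (2*L)/(L + L*(-⅐)) = (2*L)/(L - L/7) = (2*L)/((6*L/7)) = (2*L)*(7/(6*L)) = 7/3)
17 - 38*z(S(F(3, 3), 4)) = 17 - 38*7/3 = 17 - 266/3 = -215/3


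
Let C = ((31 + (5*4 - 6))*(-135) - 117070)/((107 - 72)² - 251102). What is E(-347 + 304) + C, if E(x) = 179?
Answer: 44851128/249877 ≈ 179.49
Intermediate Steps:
C = 123145/249877 (C = ((31 + (20 - 6))*(-135) - 117070)/(35² - 251102) = ((31 + 14)*(-135) - 117070)/(1225 - 251102) = (45*(-135) - 117070)/(-249877) = (-6075 - 117070)*(-1/249877) = -123145*(-1/249877) = 123145/249877 ≈ 0.49282)
E(-347 + 304) + C = 179 + 123145/249877 = 44851128/249877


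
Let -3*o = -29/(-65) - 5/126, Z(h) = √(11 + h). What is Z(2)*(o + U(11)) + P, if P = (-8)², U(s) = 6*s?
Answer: 64 + 1618291*√13/24570 ≈ 301.48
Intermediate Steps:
P = 64
o = -3329/24570 (o = -(-29/(-65) - 5/126)/3 = -(-29*(-1/65) - 5*1/126)/3 = -(29/65 - 5/126)/3 = -⅓*3329/8190 = -3329/24570 ≈ -0.13549)
Z(2)*(o + U(11)) + P = √(11 + 2)*(-3329/24570 + 6*11) + 64 = √13*(-3329/24570 + 66) + 64 = √13*(1618291/24570) + 64 = 1618291*√13/24570 + 64 = 64 + 1618291*√13/24570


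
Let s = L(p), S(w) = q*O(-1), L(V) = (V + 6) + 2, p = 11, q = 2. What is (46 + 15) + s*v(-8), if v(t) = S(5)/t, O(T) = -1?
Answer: 263/4 ≈ 65.750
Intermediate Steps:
L(V) = 8 + V (L(V) = (6 + V) + 2 = 8 + V)
S(w) = -2 (S(w) = 2*(-1) = -2)
v(t) = -2/t
s = 19 (s = 8 + 11 = 19)
(46 + 15) + s*v(-8) = (46 + 15) + 19*(-2/(-8)) = 61 + 19*(-2*(-⅛)) = 61 + 19*(¼) = 61 + 19/4 = 263/4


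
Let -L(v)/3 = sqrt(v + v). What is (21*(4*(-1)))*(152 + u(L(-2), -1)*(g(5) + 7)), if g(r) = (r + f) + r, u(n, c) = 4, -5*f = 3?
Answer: -91392/5 ≈ -18278.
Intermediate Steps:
f = -3/5 (f = -1/5*3 = -3/5 ≈ -0.60000)
L(v) = -3*sqrt(2)*sqrt(v) (L(v) = -3*sqrt(v + v) = -3*sqrt(2)*sqrt(v))
g(r) = -3/5 + 2*r (g(r) = (r - 3/5) + r = (-3/5 + r) + r = -3/5 + 2*r)
(21*(4*(-1)))*(152 + u(L(-2), -1)*(g(5) + 7)) = (21*(4*(-1)))*(152 + 4*((-3/5 + 2*5) + 7)) = (21*(-4))*(152 + 4*((-3/5 + 10) + 7)) = -84*(152 + 4*(47/5 + 7)) = -84*(152 + 4*(82/5)) = -84*(152 + 328/5) = -84*1088/5 = -91392/5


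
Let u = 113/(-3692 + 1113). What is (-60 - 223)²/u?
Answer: -206549531/113 ≈ -1.8279e+6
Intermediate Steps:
u = -113/2579 (u = 113/(-2579) = 113*(-1/2579) = -113/2579 ≈ -0.043815)
(-60 - 223)²/u = (-60 - 223)²/(-113/2579) = (-283)²*(-2579/113) = 80089*(-2579/113) = -206549531/113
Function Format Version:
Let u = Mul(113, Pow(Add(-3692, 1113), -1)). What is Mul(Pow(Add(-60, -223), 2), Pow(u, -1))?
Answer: Rational(-206549531, 113) ≈ -1.8279e+6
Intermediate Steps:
u = Rational(-113, 2579) (u = Mul(113, Pow(-2579, -1)) = Mul(113, Rational(-1, 2579)) = Rational(-113, 2579) ≈ -0.043815)
Mul(Pow(Add(-60, -223), 2), Pow(u, -1)) = Mul(Pow(Add(-60, -223), 2), Pow(Rational(-113, 2579), -1)) = Mul(Pow(-283, 2), Rational(-2579, 113)) = Mul(80089, Rational(-2579, 113)) = Rational(-206549531, 113)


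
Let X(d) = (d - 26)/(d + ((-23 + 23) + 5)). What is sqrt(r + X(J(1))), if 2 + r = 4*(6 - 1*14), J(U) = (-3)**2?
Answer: I*sqrt(6902)/14 ≈ 5.9342*I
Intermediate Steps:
J(U) = 9
X(d) = (-26 + d)/(5 + d) (X(d) = (-26 + d)/(d + (0 + 5)) = (-26 + d)/(d + 5) = (-26 + d)/(5 + d))
r = -34 (r = -2 + 4*(6 - 1*14) = -2 + 4*(6 - 14) = -2 + 4*(-8) = -2 - 32 = -34)
sqrt(r + X(J(1))) = sqrt(-34 + (-26 + 9)/(5 + 9)) = sqrt(-34 - 17/14) = sqrt(-493/14) = I*sqrt(6902)/14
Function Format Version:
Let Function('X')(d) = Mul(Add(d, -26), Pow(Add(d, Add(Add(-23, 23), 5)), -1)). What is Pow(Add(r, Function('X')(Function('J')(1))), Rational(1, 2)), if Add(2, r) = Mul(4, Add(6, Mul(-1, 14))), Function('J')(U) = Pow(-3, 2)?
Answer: Mul(Rational(1, 14), I, Pow(6902, Rational(1, 2))) ≈ Mul(5.9342, I)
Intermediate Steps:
Function('J')(U) = 9
Function('X')(d) = Mul(Pow(Add(5, d), -1), Add(-26, d)) (Function('X')(d) = Mul(Add(-26, d), Pow(Add(d, Add(0, 5)), -1)) = Mul(Add(-26, d), Pow(Add(d, 5), -1)) = Mul(Add(-26, d), Pow(Add(5, d), -1)) = Mul(Pow(Add(5, d), -1), Add(-26, d)))
r = -34 (r = Add(-2, Mul(4, Add(6, Mul(-1, 14)))) = Add(-2, Mul(4, Add(6, -14))) = Add(-2, Mul(4, -8)) = Add(-2, -32) = -34)
Pow(Add(r, Function('X')(Function('J')(1))), Rational(1, 2)) = Pow(Add(-34, Mul(Pow(Add(5, 9), -1), Add(-26, 9))), Rational(1, 2)) = Pow(Add(-34, Mul(Pow(14, -1), -17)), Rational(1, 2)) = Pow(Add(-34, Mul(Rational(1, 14), -17)), Rational(1, 2)) = Pow(Add(-34, Rational(-17, 14)), Rational(1, 2)) = Pow(Rational(-493, 14), Rational(1, 2)) = Mul(Rational(1, 14), I, Pow(6902, Rational(1, 2)))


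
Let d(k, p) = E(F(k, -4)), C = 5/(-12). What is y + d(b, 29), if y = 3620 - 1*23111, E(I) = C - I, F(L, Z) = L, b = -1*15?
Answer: -233717/12 ≈ -19476.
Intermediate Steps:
b = -15
C = -5/12 (C = 5*(-1/12) = -5/12 ≈ -0.41667)
E(I) = -5/12 - I
y = -19491 (y = 3620 - 23111 = -19491)
d(k, p) = -5/12 - k
y + d(b, 29) = -19491 + (-5/12 - 1*(-15)) = -19491 + (-5/12 + 15) = -19491 + 175/12 = -233717/12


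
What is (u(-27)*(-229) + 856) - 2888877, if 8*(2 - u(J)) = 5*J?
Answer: -23138747/8 ≈ -2.8923e+6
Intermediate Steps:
u(J) = 2 - 5*J/8
(u(-27)*(-229) + 856) - 2888877 = ((2 - 5/8*(-27))*(-229) + 856) - 2888877 = ((2 + 135/8)*(-229) + 856) - 2888877 = ((151/8)*(-229) + 856) - 2888877 = (-34579/8 + 856) - 2888877 = -27731/8 - 2888877 = -23138747/8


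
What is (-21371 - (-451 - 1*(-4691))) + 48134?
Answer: 22523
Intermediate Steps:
(-21371 - (-451 - 1*(-4691))) + 48134 = (-21371 - (-451 + 4691)) + 48134 = (-21371 - 1*4240) + 48134 = (-21371 - 4240) + 48134 = -25611 + 48134 = 22523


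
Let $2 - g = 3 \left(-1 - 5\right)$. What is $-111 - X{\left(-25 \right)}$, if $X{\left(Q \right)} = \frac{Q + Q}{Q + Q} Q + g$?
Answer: $-106$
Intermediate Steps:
$g = 20$ ($g = 2 - 3 \left(-1 - 5\right) = 2 - 3 \left(-6\right) = 2 - -18 = 2 + 18 = 20$)
$X{\left(Q \right)} = 20 + Q$ ($X{\left(Q \right)} = \frac{Q + Q}{Q + Q} Q + 20 = \frac{2 Q}{2 Q} Q + 20 = 2 Q \frac{1}{2 Q} Q + 20 = 1 Q + 20 = Q + 20 = 20 + Q$)
$-111 - X{\left(-25 \right)} = -111 - \left(20 - 25\right) = -111 - -5 = -111 + 5 = -106$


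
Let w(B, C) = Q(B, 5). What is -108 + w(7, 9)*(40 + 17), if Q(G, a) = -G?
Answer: -507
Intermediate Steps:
w(B, C) = -B
-108 + w(7, 9)*(40 + 17) = -108 + (-1*7)*(40 + 17) = -108 - 7*57 = -108 - 399 = -507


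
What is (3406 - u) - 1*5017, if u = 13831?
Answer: -15442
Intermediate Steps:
(3406 - u) - 1*5017 = (3406 - 1*13831) - 1*5017 = (3406 - 13831) - 5017 = -10425 - 5017 = -15442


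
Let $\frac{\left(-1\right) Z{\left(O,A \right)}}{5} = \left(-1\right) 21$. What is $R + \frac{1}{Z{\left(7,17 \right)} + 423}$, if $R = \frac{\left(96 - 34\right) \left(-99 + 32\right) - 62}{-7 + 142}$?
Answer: $- \frac{741971}{23760} \approx -31.228$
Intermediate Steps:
$Z{\left(O,A \right)} = 105$ ($Z{\left(O,A \right)} = - 5 \left(\left(-1\right) 21\right) = \left(-5\right) \left(-21\right) = 105$)
$R = - \frac{4216}{135}$ ($R = \frac{62 \left(-67\right) - 62}{135} = \left(-4154 - 62\right) \frac{1}{135} = \left(-4216\right) \frac{1}{135} = - \frac{4216}{135} \approx -31.23$)
$R + \frac{1}{Z{\left(7,17 \right)} + 423} = - \frac{4216}{135} + \frac{1}{105 + 423} = - \frac{4216}{135} + \frac{1}{528} = - \frac{741971}{23760}$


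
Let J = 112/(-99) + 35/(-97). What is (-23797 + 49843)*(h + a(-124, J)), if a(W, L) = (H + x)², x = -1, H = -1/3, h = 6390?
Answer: 166480244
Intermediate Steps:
H = -⅓ (H = -1*⅓ = -⅓ ≈ -0.33333)
J = -14329/9603 (J = 112*(-1/99) + 35*(-1/97) = -112/99 - 35/97 = -14329/9603 ≈ -1.4921)
a(W, L) = 16/9 (a(W, L) = (-⅓ - 1)² = (-4/3)² = 16/9)
(-23797 + 49843)*(h + a(-124, J)) = (-23797 + 49843)*(6390 + 16/9) = 26046*(57526/9) = 166480244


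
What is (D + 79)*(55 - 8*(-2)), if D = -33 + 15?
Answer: 4331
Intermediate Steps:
D = -18
(D + 79)*(55 - 8*(-2)) = (-18 + 79)*(55 - 8*(-2)) = 61*(55 + 16) = 61*71 = 4331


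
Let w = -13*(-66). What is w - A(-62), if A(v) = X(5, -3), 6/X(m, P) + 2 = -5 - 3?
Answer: 4293/5 ≈ 858.60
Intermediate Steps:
X(m, P) = -⅗ (X(m, P) = 6/(-2 + (-5 - 3)) = 6/(-2 - 8) = 6/(-10) = 6*(-⅒) = -⅗)
A(v) = -⅗
w = 858
w - A(-62) = 858 - 1*(-⅗) = 858 + ⅗ = 4293/5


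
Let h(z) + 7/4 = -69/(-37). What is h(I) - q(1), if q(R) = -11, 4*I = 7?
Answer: 1645/148 ≈ 11.115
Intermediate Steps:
I = 7/4 (I = (¼)*7 = 7/4 ≈ 1.7500)
h(z) = 17/148 (h(z) = -7/4 - 69/(-37) = -7/4 - 69*(-1/37) = -7/4 + 69/37 = 17/148)
h(I) - q(1) = 17/148 - 1*(-11) = 17/148 + 11 = 1645/148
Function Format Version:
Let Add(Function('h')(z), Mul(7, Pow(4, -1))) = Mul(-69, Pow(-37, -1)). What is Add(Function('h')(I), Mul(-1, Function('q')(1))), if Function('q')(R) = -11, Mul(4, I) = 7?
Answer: Rational(1645, 148) ≈ 11.115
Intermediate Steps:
I = Rational(7, 4) (I = Mul(Rational(1, 4), 7) = Rational(7, 4) ≈ 1.7500)
Function('h')(z) = Rational(17, 148) (Function('h')(z) = Add(Rational(-7, 4), Mul(-69, Pow(-37, -1))) = Add(Rational(-7, 4), Mul(-69, Rational(-1, 37))) = Add(Rational(-7, 4), Rational(69, 37)) = Rational(17, 148))
Add(Function('h')(I), Mul(-1, Function('q')(1))) = Add(Rational(17, 148), Mul(-1, -11)) = Add(Rational(17, 148), 11) = Rational(1645, 148)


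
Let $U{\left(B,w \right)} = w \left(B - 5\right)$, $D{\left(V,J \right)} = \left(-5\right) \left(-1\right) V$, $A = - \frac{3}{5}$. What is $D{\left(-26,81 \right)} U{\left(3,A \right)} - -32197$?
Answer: $32041$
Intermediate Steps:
$A = - \frac{3}{5}$ ($A = \left(-3\right) \frac{1}{5} = - \frac{3}{5} \approx -0.6$)
$D{\left(V,J \right)} = 5 V$
$U{\left(B,w \right)} = w \left(-5 + B\right)$
$D{\left(-26,81 \right)} U{\left(3,A \right)} - -32197 = 5 \left(-26\right) \left(- \frac{3 \left(-5 + 3\right)}{5}\right) - -32197 = - 130 \left(\left(- \frac{3}{5}\right) \left(-2\right)\right) + 32197 = \left(-130\right) \frac{6}{5} + 32197 = -156 + 32197 = 32041$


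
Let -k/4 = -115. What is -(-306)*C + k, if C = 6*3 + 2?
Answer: 6580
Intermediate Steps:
k = 460 (k = -4*(-115) = 460)
C = 20 (C = 18 + 2 = 20)
-(-306)*C + k = -(-306)*20 + 460 = -34*(-180) + 460 = 6120 + 460 = 6580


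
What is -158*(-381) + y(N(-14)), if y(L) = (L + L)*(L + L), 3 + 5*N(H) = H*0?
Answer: 1504986/25 ≈ 60199.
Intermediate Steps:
N(H) = -⅗ (N(H) = -⅗ + (H*0)/5 = -⅗ + (⅕)*0 = -⅗ + 0 = -⅗)
y(L) = 4*L² (y(L) = (2*L)*(2*L) = 4*L²)
-158*(-381) + y(N(-14)) = -158*(-381) + 4*(-⅗)² = 60198 + 4*(9/25) = 60198 + 36/25 = 1504986/25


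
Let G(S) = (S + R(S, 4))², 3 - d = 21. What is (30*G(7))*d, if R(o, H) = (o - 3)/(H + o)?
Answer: -3542940/121 ≈ -29281.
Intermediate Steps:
d = -18 (d = 3 - 1*21 = 3 - 21 = -18)
R(o, H) = (-3 + o)/(H + o)
G(S) = (S + (-3 + S)/(4 + S))²
(30*G(7))*d = (30*((-3 + 7 + 7*(4 + 7))²/(4 + 7)²))*(-18) = (30*((-3 + 7 + 7*11)²/11²))*(-18) = (30*((-3 + 7 + 77)²/121))*(-18) = (30*((1/121)*81²))*(-18) = (30*((1/121)*6561))*(-18) = (30*(6561/121))*(-18) = (196830/121)*(-18) = -3542940/121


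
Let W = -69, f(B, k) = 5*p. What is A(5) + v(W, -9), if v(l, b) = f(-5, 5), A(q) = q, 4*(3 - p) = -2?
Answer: 45/2 ≈ 22.500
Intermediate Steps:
p = 7/2 (p = 3 - 1/4*(-2) = 3 + 1/2 = 7/2 ≈ 3.5000)
f(B, k) = 35/2 (f(B, k) = 5*(7/2) = 35/2)
v(l, b) = 35/2
A(5) + v(W, -9) = 5 + 35/2 = 45/2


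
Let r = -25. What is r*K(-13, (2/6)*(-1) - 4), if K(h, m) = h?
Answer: 325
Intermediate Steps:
r*K(-13, (2/6)*(-1) - 4) = -25*(-13) = 325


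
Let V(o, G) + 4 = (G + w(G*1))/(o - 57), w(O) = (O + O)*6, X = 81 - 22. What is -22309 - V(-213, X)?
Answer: -6021583/270 ≈ -22302.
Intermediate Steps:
X = 59
w(O) = 12*O (w(O) = (2*O)*6 = 12*O)
V(o, G) = -4 + 13*G/(-57 + o) (V(o, G) = -4 + (G + 12*(G*1))/(o - 57) = -4 + (G + 12*G)/(-57 + o) = -4 + (13*G)/(-57 + o) = -4 + 13*G/(-57 + o))
-22309 - V(-213, X) = -22309 - (228 - 4*(-213) + 13*59)/(-57 - 213) = -22309 - (228 + 852 + 767)/(-270) = -22309 - (-1)*1847/270 = -22309 - 1*(-1847/270) = -22309 + 1847/270 = -6021583/270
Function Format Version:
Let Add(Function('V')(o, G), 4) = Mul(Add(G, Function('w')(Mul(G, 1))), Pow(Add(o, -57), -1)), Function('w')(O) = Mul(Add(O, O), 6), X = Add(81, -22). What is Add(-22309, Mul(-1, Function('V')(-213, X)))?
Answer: Rational(-6021583, 270) ≈ -22302.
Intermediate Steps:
X = 59
Function('w')(O) = Mul(12, O) (Function('w')(O) = Mul(Mul(2, O), 6) = Mul(12, O))
Function('V')(o, G) = Add(-4, Mul(13, G, Pow(Add(-57, o), -1))) (Function('V')(o, G) = Add(-4, Mul(Add(G, Mul(12, Mul(G, 1))), Pow(Add(o, -57), -1))) = Add(-4, Mul(Add(G, Mul(12, G)), Pow(Add(-57, o), -1))) = Add(-4, Mul(Mul(13, G), Pow(Add(-57, o), -1))) = Add(-4, Mul(13, G, Pow(Add(-57, o), -1))))
Add(-22309, Mul(-1, Function('V')(-213, X))) = Add(-22309, Mul(-1, Mul(Pow(Add(-57, -213), -1), Add(228, Mul(-4, -213), Mul(13, 59))))) = Add(-22309, Mul(-1, Mul(Pow(-270, -1), Add(228, 852, 767)))) = Add(-22309, Mul(-1, Mul(Rational(-1, 270), 1847))) = Add(-22309, Mul(-1, Rational(-1847, 270))) = Add(-22309, Rational(1847, 270)) = Rational(-6021583, 270)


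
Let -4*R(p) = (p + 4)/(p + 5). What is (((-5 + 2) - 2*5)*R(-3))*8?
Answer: 13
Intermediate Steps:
R(p) = -(4 + p)/(4*(5 + p)) (R(p) = -(p + 4)/(4*(p + 5)) = -(4 + p)/(4*(5 + p)))
(((-5 + 2) - 2*5)*R(-3))*8 = (((-5 + 2) - 2*5)*((-4 - 1*(-3))/(4*(5 - 3))))*8 = ((-3 - 10)*((¼)*(-4 + 3)/2))*8 = -13*(-1)/(4*2)*8 = -13*(-⅛)*8 = (13/8)*8 = 13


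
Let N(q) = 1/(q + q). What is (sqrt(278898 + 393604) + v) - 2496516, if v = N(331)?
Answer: -1652693591/662 + sqrt(672502) ≈ -2.4957e+6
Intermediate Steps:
N(q) = 1/(2*q)
v = 1/662 (v = (1/2)/331 = (1/2)*(1/331) = 1/662 ≈ 0.0015106)
(sqrt(278898 + 393604) + v) - 2496516 = (sqrt(278898 + 393604) + 1/662) - 2496516 = (sqrt(672502) + 1/662) - 2496516 = (1/662 + sqrt(672502)) - 2496516 = -1652693591/662 + sqrt(672502)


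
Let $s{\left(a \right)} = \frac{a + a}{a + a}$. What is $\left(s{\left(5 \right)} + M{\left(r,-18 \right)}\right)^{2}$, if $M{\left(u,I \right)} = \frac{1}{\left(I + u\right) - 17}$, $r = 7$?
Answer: $\frac{729}{784} \approx 0.92985$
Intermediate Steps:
$s{\left(a \right)} = 1$ ($s{\left(a \right)} = \frac{2 a}{2 a} = 2 a \frac{1}{2 a} = 1$)
$M{\left(u,I \right)} = \frac{1}{-17 + I + u}$
$\left(s{\left(5 \right)} + M{\left(r,-18 \right)}\right)^{2} = \left(1 + \frac{1}{-17 - 18 + 7}\right)^{2} = \left(1 + \frac{1}{-28}\right)^{2} = \left(1 - \frac{1}{28}\right)^{2} = \left(\frac{27}{28}\right)^{2} = \frac{729}{784}$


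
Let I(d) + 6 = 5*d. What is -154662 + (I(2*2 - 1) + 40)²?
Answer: -152261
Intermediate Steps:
I(d) = -6 + 5*d
-154662 + (I(2*2 - 1) + 40)² = -154662 + ((-6 + 5*(2*2 - 1)) + 40)² = -154662 + ((-6 + 5*(4 - 1)) + 40)² = -154662 + ((-6 + 5*3) + 40)² = -154662 + ((-6 + 15) + 40)² = -154662 + (9 + 40)² = -154662 + 49² = -154662 + 2401 = -152261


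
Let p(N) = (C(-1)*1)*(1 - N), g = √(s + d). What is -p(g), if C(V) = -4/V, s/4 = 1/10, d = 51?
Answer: -4 + 4*√1285/5 ≈ 24.678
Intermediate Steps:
s = ⅖ (s = 4/10 = 4*(⅒) = ⅖ ≈ 0.40000)
g = √1285/5 (g = √(⅖ + 51) = √(257/5) = √1285/5 ≈ 7.1694)
p(N) = 4 - 4*N (p(N) = (-4/(-1)*1)*(1 - N) = (-4*(-1)*1)*(1 - N) = (4*1)*(1 - N) = 4*(1 - N) = 4 - 4*N)
-p(g) = -(4 - 4*√1285/5) = -4 + 4*√1285/5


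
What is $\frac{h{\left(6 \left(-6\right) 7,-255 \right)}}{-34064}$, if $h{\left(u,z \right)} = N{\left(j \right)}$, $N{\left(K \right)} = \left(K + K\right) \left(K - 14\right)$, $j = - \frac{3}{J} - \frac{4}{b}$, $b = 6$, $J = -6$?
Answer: $- \frac{85}{613152} \approx -0.00013863$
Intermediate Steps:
$j = - \frac{1}{6}$ ($j = - \frac{3}{-6} - \frac{4}{6} = \left(-3\right) \left(- \frac{1}{6}\right) - \frac{2}{3} = \frac{1}{2} - \frac{2}{3} = - \frac{1}{6} \approx -0.16667$)
$N{\left(K \right)} = 2 K \left(-14 + K\right)$
$h{\left(u,z \right)} = \frac{85}{18}$ ($h{\left(u,z \right)} = 2 \left(- \frac{1}{6}\right) \left(-14 - \frac{1}{6}\right) = 2 \left(- \frac{1}{6}\right) \left(- \frac{85}{6}\right) = \frac{85}{18}$)
$\frac{h{\left(6 \left(-6\right) 7,-255 \right)}}{-34064} = \frac{85}{18 \left(-34064\right)} = \frac{85}{18} \left(- \frac{1}{34064}\right) = - \frac{85}{613152}$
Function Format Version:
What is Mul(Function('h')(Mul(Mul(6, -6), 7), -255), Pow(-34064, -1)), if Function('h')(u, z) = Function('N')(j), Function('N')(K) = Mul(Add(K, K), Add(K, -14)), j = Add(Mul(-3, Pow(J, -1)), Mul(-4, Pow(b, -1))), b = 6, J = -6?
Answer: Rational(-85, 613152) ≈ -0.00013863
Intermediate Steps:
j = Rational(-1, 6) (j = Add(Mul(-3, Pow(-6, -1)), Mul(-4, Pow(6, -1))) = Add(Mul(-3, Rational(-1, 6)), Mul(-4, Rational(1, 6))) = Add(Rational(1, 2), Rational(-2, 3)) = Rational(-1, 6) ≈ -0.16667)
Function('N')(K) = Mul(2, K, Add(-14, K)) (Function('N')(K) = Mul(Mul(2, K), Add(-14, K)) = Mul(2, K, Add(-14, K)))
Function('h')(u, z) = Rational(85, 18) (Function('h')(u, z) = Mul(2, Rational(-1, 6), Add(-14, Rational(-1, 6))) = Mul(2, Rational(-1, 6), Rational(-85, 6)) = Rational(85, 18))
Mul(Function('h')(Mul(Mul(6, -6), 7), -255), Pow(-34064, -1)) = Mul(Rational(85, 18), Pow(-34064, -1)) = Mul(Rational(85, 18), Rational(-1, 34064)) = Rational(-85, 613152)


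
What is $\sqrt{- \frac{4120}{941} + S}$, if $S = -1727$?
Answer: $\frac{i \sqrt{1533102607}}{941} \approx 41.61 i$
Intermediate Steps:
$\sqrt{- \frac{4120}{941} + S} = \sqrt{- \frac{4120}{941} - 1727} = \sqrt{- \frac{1629227}{941}} = \frac{i \sqrt{1533102607}}{941}$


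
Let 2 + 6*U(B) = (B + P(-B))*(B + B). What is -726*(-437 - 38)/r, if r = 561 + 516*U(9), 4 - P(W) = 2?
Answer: 344850/17417 ≈ 19.800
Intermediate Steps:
P(W) = 2 (P(W) = 4 - 1*2 = 4 - 2 = 2)
U(B) = -⅓ + B*(2 + B)/3 (U(B) = -⅓ + ((B + 2)*(B + B))/6 = -⅓ + ((2 + B)*(2*B))/6 = -⅓ + (2*B*(2 + B))/6 = -⅓ + B*(2 + B)/3)
r = 17417 (r = 561 + 516*(-⅓ + (⅓)*9² + (⅔)*9) = 561 + 516*(-⅓ + (⅓)*81 + 6) = 561 + 516*(-⅓ + 27 + 6) = 561 + 516*(98/3) = 561 + 16856 = 17417)
-726*(-437 - 38)/r = -726*(-437 - 38)/17417 = -726*(-475)/17417 = -(-344850)/17417 = -1*(-344850/17417) = 344850/17417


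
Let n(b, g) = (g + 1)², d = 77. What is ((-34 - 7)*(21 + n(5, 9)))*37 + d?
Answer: -183480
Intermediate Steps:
n(b, g) = (1 + g)²
((-34 - 7)*(21 + n(5, 9)))*37 + d = ((-34 - 7)*(21 + (1 + 9)²))*37 + 77 = -41*(21 + 10²)*37 + 77 = -41*(21 + 100)*37 + 77 = -41*121*37 + 77 = -4961*37 + 77 = -183557 + 77 = -183480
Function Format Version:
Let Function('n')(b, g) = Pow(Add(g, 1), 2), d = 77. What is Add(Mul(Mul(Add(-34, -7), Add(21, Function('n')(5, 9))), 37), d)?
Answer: -183480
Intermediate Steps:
Function('n')(b, g) = Pow(Add(1, g), 2)
Add(Mul(Mul(Add(-34, -7), Add(21, Function('n')(5, 9))), 37), d) = Add(Mul(Mul(Add(-34, -7), Add(21, Pow(Add(1, 9), 2))), 37), 77) = Add(Mul(Mul(-41, Add(21, Pow(10, 2))), 37), 77) = Add(Mul(Mul(-41, Add(21, 100)), 37), 77) = Add(Mul(Mul(-41, 121), 37), 77) = Add(Mul(-4961, 37), 77) = Add(-183557, 77) = -183480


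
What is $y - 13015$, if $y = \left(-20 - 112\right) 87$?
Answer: $-24499$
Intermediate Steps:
$y = -11484$ ($y = \left(-132\right) 87 = -11484$)
$y - 13015 = -11484 - 13015 = -24499$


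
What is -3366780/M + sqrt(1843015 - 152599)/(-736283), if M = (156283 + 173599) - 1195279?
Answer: 3366780/865397 - 12*sqrt(11739)/736283 ≈ 3.8887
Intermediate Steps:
M = -865397 (M = 329882 - 1195279 = -865397)
-3366780/M + sqrt(1843015 - 152599)/(-736283) = -3366780/(-865397) + sqrt(1843015 - 152599)/(-736283) = -3366780*(-1/865397) + sqrt(1690416)*(-1/736283) = 3366780/865397 + (12*sqrt(11739))*(-1/736283) = 3366780/865397 - 12*sqrt(11739)/736283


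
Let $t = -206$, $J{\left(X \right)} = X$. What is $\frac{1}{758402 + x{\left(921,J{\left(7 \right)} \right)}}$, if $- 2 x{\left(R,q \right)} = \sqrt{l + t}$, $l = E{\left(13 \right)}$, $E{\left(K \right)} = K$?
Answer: $\frac{3033608}{2300694374609} + \frac{2 i \sqrt{193}}{2300694374609} \approx 1.3186 \cdot 10^{-6} + 1.2077 \cdot 10^{-11} i$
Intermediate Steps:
$l = 13$
$x{\left(R,q \right)} = - \frac{i \sqrt{193}}{2}$ ($x{\left(R,q \right)} = - \frac{\sqrt{13 - 206}}{2} = - \frac{\sqrt{-193}}{2} = - \frac{i \sqrt{193}}{2}$)
$\frac{1}{758402 + x{\left(921,J{\left(7 \right)} \right)}} = \frac{1}{758402 - \frac{i \sqrt{193}}{2}}$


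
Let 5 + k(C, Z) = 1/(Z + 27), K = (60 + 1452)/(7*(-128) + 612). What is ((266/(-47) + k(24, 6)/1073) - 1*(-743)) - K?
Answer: 87752550571/118159833 ≈ 742.66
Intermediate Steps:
K = -378/71 (K = 1512/(-896 + 612) = 1512/(-284) = 1512*(-1/284) = -378/71 ≈ -5.3239)
k(C, Z) = -5 + 1/(27 + Z) (k(C, Z) = -5 + 1/(Z + 27) = -5 + 1/(27 + Z))
((266/(-47) + k(24, 6)/1073) - 1*(-743)) - K = ((266/(-47) + ((-134 - 5*6)/(27 + 6))/1073) - 1*(-743)) - 1*(-378/71) = ((266*(-1/47) + ((-134 - 30)/33)*(1/1073)) + 743) + 378/71 = ((-266/47 + ((1/33)*(-164))*(1/1073)) + 743) + 378/71 = ((-266/47 - 164/33*1/1073) + 743) + 378/71 = ((-266/47 - 164/35409) + 743) + 378/71 = (-9426502/1664223 + 743) + 378/71 = 1227091187/1664223 + 378/71 = 87752550571/118159833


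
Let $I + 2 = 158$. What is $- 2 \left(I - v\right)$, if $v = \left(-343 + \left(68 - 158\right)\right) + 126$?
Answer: $-926$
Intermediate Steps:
$I = 156$ ($I = -2 + 158 = 156$)
$v = -307$ ($v = \left(-343 + \left(68 - 158\right)\right) + 126 = \left(-343 - 90\right) + 126 = -433 + 126 = -307$)
$- 2 \left(I - v\right) = - 2 \left(156 - -307\right) = - 2 \left(156 + 307\right) = \left(-2\right) 463 = -926$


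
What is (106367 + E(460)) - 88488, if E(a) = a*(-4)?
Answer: 16039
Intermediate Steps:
E(a) = -4*a
(106367 + E(460)) - 88488 = (106367 - 4*460) - 88488 = (106367 - 1840) - 88488 = 104527 - 88488 = 16039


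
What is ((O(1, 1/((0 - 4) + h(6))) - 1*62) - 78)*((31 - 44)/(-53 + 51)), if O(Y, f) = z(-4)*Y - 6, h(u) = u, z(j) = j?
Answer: -975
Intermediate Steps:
O(Y, f) = -6 - 4*Y (O(Y, f) = -4*Y - 6 = -6 - 4*Y)
((O(1, 1/((0 - 4) + h(6))) - 1*62) - 78)*((31 - 44)/(-53 + 51)) = (((-6 - 4*1) - 1*62) - 78)*((31 - 44)/(-53 + 51)) = (((-6 - 4) - 62) - 78)*(-13/(-2)) = ((-10 - 62) - 78)*(-13*(-½)) = (-72 - 78)*(13/2) = -150*13/2 = -975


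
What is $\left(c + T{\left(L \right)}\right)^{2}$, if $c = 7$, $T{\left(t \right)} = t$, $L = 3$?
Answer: $100$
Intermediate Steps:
$\left(c + T{\left(L \right)}\right)^{2} = \left(7 + 3\right)^{2} = 10^{2} = 100$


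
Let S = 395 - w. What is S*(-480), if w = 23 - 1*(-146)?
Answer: -108480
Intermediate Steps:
w = 169 (w = 23 + 146 = 169)
S = 226 (S = 395 - 1*169 = 395 - 169 = 226)
S*(-480) = 226*(-480) = -108480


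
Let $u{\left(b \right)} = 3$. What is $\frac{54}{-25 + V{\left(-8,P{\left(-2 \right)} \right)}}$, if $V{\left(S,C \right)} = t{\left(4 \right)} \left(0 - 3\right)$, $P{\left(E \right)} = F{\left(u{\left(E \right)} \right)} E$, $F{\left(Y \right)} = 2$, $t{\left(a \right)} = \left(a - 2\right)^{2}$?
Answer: $- \frac{54}{37} \approx -1.4595$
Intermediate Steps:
$t{\left(a \right)} = \left(-2 + a\right)^{2}$
$P{\left(E \right)} = 2 E$
$V{\left(S,C \right)} = -12$ ($V{\left(S,C \right)} = \left(-2 + 4\right)^{2} \left(0 - 3\right) = 2^{2} \left(-3\right) = 4 \left(-3\right) = -12$)
$\frac{54}{-25 + V{\left(-8,P{\left(-2 \right)} \right)}} = \frac{54}{-25 - 12} = \frac{54}{-37} = 54 \left(- \frac{1}{37}\right) = - \frac{54}{37}$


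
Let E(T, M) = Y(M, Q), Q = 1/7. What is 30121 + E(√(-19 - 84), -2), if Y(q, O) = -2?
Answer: 30119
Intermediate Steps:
Q = ⅐ ≈ 0.14286
E(T, M) = -2
30121 + E(√(-19 - 84), -2) = 30121 - 2 = 30119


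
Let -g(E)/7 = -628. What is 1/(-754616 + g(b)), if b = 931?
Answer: -1/750220 ≈ -1.3329e-6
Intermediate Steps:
g(E) = 4396 (g(E) = -7*(-628) = 4396)
1/(-754616 + g(b)) = 1/(-754616 + 4396) = 1/(-750220) = -1/750220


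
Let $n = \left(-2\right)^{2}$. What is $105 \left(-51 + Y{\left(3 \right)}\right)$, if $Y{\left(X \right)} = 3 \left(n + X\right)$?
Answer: $-3150$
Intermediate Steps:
$n = 4$
$Y{\left(X \right)} = 12 + 3 X$ ($Y{\left(X \right)} = 3 \left(4 + X\right) = 12 + 3 X$)
$105 \left(-51 + Y{\left(3 \right)}\right) = 105 \left(-51 + \left(12 + 3 \cdot 3\right)\right) = 105 \left(-51 + \left(12 + 9\right)\right) = 105 \left(-51 + 21\right) = 105 \left(-30\right) = -3150$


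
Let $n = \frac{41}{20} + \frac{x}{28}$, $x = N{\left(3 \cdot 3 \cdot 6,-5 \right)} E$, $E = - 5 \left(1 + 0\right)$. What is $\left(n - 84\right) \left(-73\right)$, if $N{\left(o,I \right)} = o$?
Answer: $\frac{936079}{140} \approx 6686.3$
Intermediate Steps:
$E = -5$ ($E = \left(-5\right) 1 = -5$)
$x = -270$ ($x = 3 \cdot 3 \cdot 6 \left(-5\right) = 9 \cdot 6 \left(-5\right) = 54 \left(-5\right) = -270$)
$n = - \frac{1063}{140}$ ($n = \frac{41}{20} - \frac{270}{28} = 41 \cdot \frac{1}{20} - \frac{135}{14} = \frac{41}{20} - \frac{135}{14} = - \frac{1063}{140} \approx -7.5929$)
$\left(n - 84\right) \left(-73\right) = \left(- \frac{1063}{140} - 84\right) \left(-73\right) = \left(- \frac{12823}{140}\right) \left(-73\right) = \frac{936079}{140}$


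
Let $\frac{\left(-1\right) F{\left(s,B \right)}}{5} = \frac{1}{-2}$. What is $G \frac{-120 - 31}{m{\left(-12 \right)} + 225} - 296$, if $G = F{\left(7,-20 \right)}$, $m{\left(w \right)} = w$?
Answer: $- \frac{126851}{426} \approx -297.77$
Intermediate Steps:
$F{\left(s,B \right)} = \frac{5}{2}$ ($F{\left(s,B \right)} = - \frac{5}{-2} = \left(-5\right) \left(- \frac{1}{2}\right) = \frac{5}{2}$)
$G = \frac{5}{2} \approx 2.5$
$G \frac{-120 - 31}{m{\left(-12 \right)} + 225} - 296 = \frac{5 \frac{-120 - 31}{-12 + 225}}{2} - 296 = \frac{5 \left(- \frac{151}{213}\right)}{2} - 296 = \frac{5 \left(\left(-151\right) \frac{1}{213}\right)}{2} - 296 = \frac{5}{2} \left(- \frac{151}{213}\right) - 296 = - \frac{755}{426} - 296 = - \frac{126851}{426}$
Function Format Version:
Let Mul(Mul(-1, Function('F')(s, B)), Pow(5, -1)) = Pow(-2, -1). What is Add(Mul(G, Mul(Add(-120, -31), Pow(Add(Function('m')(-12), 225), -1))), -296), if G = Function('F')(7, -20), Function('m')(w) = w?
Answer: Rational(-126851, 426) ≈ -297.77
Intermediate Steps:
Function('F')(s, B) = Rational(5, 2) (Function('F')(s, B) = Mul(-5, Pow(-2, -1)) = Mul(-5, Rational(-1, 2)) = Rational(5, 2))
G = Rational(5, 2) ≈ 2.5000
Add(Mul(G, Mul(Add(-120, -31), Pow(Add(Function('m')(-12), 225), -1))), -296) = Add(Mul(Rational(5, 2), Mul(Add(-120, -31), Pow(Add(-12, 225), -1))), -296) = Add(Mul(Rational(5, 2), Mul(-151, Pow(213, -1))), -296) = Add(Mul(Rational(5, 2), Mul(-151, Rational(1, 213))), -296) = Add(Mul(Rational(5, 2), Rational(-151, 213)), -296) = Add(Rational(-755, 426), -296) = Rational(-126851, 426)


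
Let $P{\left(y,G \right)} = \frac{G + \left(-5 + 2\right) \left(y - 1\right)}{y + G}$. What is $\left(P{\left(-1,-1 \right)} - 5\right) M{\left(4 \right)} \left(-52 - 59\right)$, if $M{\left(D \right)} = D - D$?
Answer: $0$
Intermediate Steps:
$M{\left(D \right)} = 0$
$P{\left(y,G \right)} = \frac{3 + G - 3 y}{G + y}$ ($P{\left(y,G \right)} = \frac{G - 3 \left(-1 + y\right)}{G + y} = \frac{G - \left(-3 + 3 y\right)}{G + y} = \frac{3 + G - 3 y}{G + y}$)
$\left(P{\left(-1,-1 \right)} - 5\right) M{\left(4 \right)} \left(-52 - 59\right) = \left(\frac{3 - 1 - -3}{-1 - 1} - 5\right) 0 \left(-52 - 59\right) = \left(\frac{3 - 1 + 3}{-2} + \left(-5 + 0\right)\right) 0 \left(-111\right) = \left(\left(- \frac{1}{2}\right) 5 - 5\right) 0 \left(-111\right) = \left(- \frac{5}{2} - 5\right) 0 \left(-111\right) = \left(- \frac{15}{2}\right) 0 \left(-111\right) = 0 \left(-111\right) = 0$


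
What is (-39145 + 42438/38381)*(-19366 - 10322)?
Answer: 44602711086216/38381 ≈ 1.1621e+9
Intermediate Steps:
(-39145 + 42438/38381)*(-19366 - 10322) = (-39145 + 42438*(1/38381))*(-29688) = (-39145 + 42438/38381)*(-29688) = -1502381807/38381*(-29688) = 44602711086216/38381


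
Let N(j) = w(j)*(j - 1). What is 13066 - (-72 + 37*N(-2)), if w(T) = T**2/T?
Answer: 12916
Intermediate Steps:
w(T) = T
N(j) = j*(-1 + j) (N(j) = j*(j - 1) = j*(-1 + j))
13066 - (-72 + 37*N(-2)) = 13066 - (-72 + 37*(-2*(-1 - 2))) = 13066 - (-72 + 37*(-2*(-3))) = 13066 - (-72 + 37*6) = 13066 - (-72 + 222) = 13066 - 1*150 = 13066 - 150 = 12916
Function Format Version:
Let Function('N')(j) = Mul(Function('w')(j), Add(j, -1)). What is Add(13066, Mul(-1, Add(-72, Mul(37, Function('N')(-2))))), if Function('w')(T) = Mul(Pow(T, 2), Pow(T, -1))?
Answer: 12916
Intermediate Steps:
Function('w')(T) = T
Function('N')(j) = Mul(j, Add(-1, j)) (Function('N')(j) = Mul(j, Add(j, -1)) = Mul(j, Add(-1, j)))
Add(13066, Mul(-1, Add(-72, Mul(37, Function('N')(-2))))) = Add(13066, Mul(-1, Add(-72, Mul(37, Mul(-2, Add(-1, -2)))))) = Add(13066, Mul(-1, Add(-72, Mul(37, Mul(-2, -3))))) = Add(13066, Mul(-1, Add(-72, Mul(37, 6)))) = Add(13066, Mul(-1, Add(-72, 222))) = Add(13066, Mul(-1, 150)) = Add(13066, -150) = 12916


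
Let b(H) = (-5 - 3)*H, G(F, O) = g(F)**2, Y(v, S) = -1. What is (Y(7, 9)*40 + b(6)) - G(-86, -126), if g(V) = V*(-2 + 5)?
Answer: -66652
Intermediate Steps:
g(V) = 3*V (g(V) = V*3 = 3*V)
G(F, O) = 9*F**2 (G(F, O) = (3*F)**2 = 9*F**2)
b(H) = -8*H
(Y(7, 9)*40 + b(6)) - G(-86, -126) = (-1*40 - 8*6) - 9*(-86)**2 = (-40 - 48) - 9*7396 = -88 - 1*66564 = -88 - 66564 = -66652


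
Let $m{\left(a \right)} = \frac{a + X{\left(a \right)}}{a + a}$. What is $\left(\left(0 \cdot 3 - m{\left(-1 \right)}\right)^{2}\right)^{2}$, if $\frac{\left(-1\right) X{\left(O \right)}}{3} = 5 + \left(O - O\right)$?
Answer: $4096$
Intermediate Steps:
$X{\left(O \right)} = -15$ ($X{\left(O \right)} = - 3 \left(5 + \left(O - O\right)\right) = - 3 \left(5 + 0\right) = \left(-3\right) 5 = -15$)
$m{\left(a \right)} = \frac{-15 + a}{2 a}$ ($m{\left(a \right)} = \frac{a - 15}{a + a} = \frac{-15 + a}{2 a}$)
$\left(\left(0 \cdot 3 - m{\left(-1 \right)}\right)^{2}\right)^{2} = \left(\left(0 \cdot 3 - \frac{-15 - 1}{2 \left(-1\right)}\right)^{2}\right)^{2} = \left(\left(0 - \frac{1}{2} \left(-1\right) \left(-16\right)\right)^{2}\right)^{2} = \left(\left(0 - 8\right)^{2}\right)^{2} = \left(\left(-8\right)^{2}\right)^{2} = 64^{2} = 4096$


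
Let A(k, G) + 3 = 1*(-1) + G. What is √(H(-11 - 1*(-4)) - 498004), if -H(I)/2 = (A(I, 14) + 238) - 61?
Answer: I*√498378 ≈ 705.96*I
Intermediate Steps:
A(k, G) = -4 + G (A(k, G) = -3 + (1*(-1) + G) = -3 + (-1 + G) = -4 + G)
H(I) = -374 (H(I) = -2*(((-4 + 14) + 238) - 61) = -2*((10 + 238) - 61) = -2*(248 - 61) = -2*187 = -374)
√(H(-11 - 1*(-4)) - 498004) = √(-374 - 498004) = √(-498378) = I*√498378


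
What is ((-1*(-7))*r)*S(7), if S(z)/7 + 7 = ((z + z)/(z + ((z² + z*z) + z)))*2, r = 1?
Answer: -1323/4 ≈ -330.75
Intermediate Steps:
S(z) = -49 + 28*z/(2*z + 2*z²) (S(z) = -49 + 7*(((z + z)/(z + ((z² + z*z) + z)))*2) = -49 + 7*(((2*z)/(z + ((z² + z²) + z)))*2) = -49 + 7*(((2*z)/(z + (2*z² + z)))*2) = -49 + 7*(((2*z)/(z + (z + 2*z²)))*2) = -49 + 7*(((2*z)/(2*z + 2*z²))*2) = -49 + 7*((2*z/(2*z + 2*z²))*2) = -49 + 7*(4*z/(2*z + 2*z²)) = -49 + 28*z/(2*z + 2*z²))
((-1*(-7))*r)*S(7) = (-1*(-7)*1)*(7*(-5 - 7*7)/(1 + 7)) = (7*1)*(7*(-5 - 49)/8) = 7*(7*(⅛)*(-54)) = 7*(-189/4) = -1323/4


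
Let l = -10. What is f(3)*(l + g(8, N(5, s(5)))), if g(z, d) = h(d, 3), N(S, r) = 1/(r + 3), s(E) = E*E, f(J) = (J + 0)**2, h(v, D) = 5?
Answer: -45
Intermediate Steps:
f(J) = J**2
s(E) = E**2
N(S, r) = 1/(3 + r)
g(z, d) = 5
f(3)*(l + g(8, N(5, s(5)))) = 3**2*(-10 + 5) = 9*(-5) = -45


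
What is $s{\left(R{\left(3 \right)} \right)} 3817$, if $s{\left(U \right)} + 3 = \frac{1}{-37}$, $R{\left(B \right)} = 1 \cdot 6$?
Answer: $- \frac{427504}{37} \approx -11554.0$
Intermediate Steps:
$R{\left(B \right)} = 6$
$s{\left(U \right)} = - \frac{112}{37}$ ($s{\left(U \right)} = -3 + \frac{1}{-37} = -3 - \frac{1}{37} = - \frac{112}{37}$)
$s{\left(R{\left(3 \right)} \right)} 3817 = \left(- \frac{112}{37}\right) 3817 = - \frac{427504}{37}$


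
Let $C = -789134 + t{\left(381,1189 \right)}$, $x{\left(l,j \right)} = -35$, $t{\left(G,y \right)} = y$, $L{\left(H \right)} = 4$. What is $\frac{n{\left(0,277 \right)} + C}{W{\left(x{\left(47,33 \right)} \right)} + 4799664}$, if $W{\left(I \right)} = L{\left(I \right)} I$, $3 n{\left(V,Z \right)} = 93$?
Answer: $- \frac{393957}{2399762} \approx -0.16417$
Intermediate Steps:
$n{\left(V,Z \right)} = 31$ ($n{\left(V,Z \right)} = \frac{1}{3} \cdot 93 = 31$)
$C = -787945$ ($C = -789134 + 1189 = -787945$)
$W{\left(I \right)} = 4 I$
$\frac{n{\left(0,277 \right)} + C}{W{\left(x{\left(47,33 \right)} \right)} + 4799664} = \frac{31 - 787945}{4 \left(-35\right) + 4799664} = - \frac{787914}{-140 + 4799664} = - \frac{787914}{4799524} = \left(-787914\right) \frac{1}{4799524} = - \frac{393957}{2399762}$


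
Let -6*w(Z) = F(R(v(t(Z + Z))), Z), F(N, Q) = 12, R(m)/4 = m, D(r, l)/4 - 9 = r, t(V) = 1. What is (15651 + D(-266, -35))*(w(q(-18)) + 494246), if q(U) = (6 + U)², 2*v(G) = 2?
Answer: 7227330012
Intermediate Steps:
v(G) = 1 (v(G) = (½)*2 = 1)
D(r, l) = 36 + 4*r
R(m) = 4*m
w(Z) = -2 (w(Z) = -⅙*12 = -2)
(15651 + D(-266, -35))*(w(q(-18)) + 494246) = (15651 + (36 + 4*(-266)))*(-2 + 494246) = (15651 + (36 - 1064))*494244 = (15651 - 1028)*494244 = 14623*494244 = 7227330012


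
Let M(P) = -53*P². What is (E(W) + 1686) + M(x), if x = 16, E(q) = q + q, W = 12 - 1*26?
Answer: -11910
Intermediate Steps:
W = -14 (W = 12 - 26 = -14)
E(q) = 2*q
(E(W) + 1686) + M(x) = (2*(-14) + 1686) - 53*16² = (-28 + 1686) - 53*256 = 1658 - 13568 = -11910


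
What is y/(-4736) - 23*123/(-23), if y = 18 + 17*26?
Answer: 145517/1184 ≈ 122.90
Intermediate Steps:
y = 460 (y = 18 + 442 = 460)
y/(-4736) - 23*123/(-23) = 460/(-4736) - 23*123/(-23) = 460*(-1/4736) - 2829*(-1/23) = -115/1184 + 123 = 145517/1184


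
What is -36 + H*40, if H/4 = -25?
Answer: -4036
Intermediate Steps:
H = -100 (H = 4*(-25) = -100)
-36 + H*40 = -36 - 100*40 = -36 - 4000 = -4036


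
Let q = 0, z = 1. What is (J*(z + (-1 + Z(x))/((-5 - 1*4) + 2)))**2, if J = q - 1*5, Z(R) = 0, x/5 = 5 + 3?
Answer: 1600/49 ≈ 32.653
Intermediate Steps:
x = 40 (x = 5*(5 + 3) = 5*8 = 40)
J = -5 (J = 0 - 1*5 = 0 - 5 = -5)
(J*(z + (-1 + Z(x))/((-5 - 1*4) + 2)))**2 = (-5*(1 + (-1 + 0)/((-5 - 1*4) + 2)))**2 = (-5*(1 - 1/((-5 - 4) + 2)))**2 = (-5*(1 - 1/(-9 + 2)))**2 = (-5*(1 - 1/(-7)))**2 = (-5*(1 - 1*(-1/7)))**2 = (-5*(1 + 1/7))**2 = (-5*8/7)**2 = (-40/7)**2 = 1600/49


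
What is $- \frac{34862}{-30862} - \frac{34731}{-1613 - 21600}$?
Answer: $\frac{940559864}{358199803} \approx 2.6258$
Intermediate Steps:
$- \frac{34862}{-30862} - \frac{34731}{-1613 - 21600} = \left(-34862\right) \left(- \frac{1}{30862}\right) - \frac{34731}{-23213} = \frac{17431}{15431} - - \frac{34731}{23213} = \frac{17431}{15431} + \frac{34731}{23213} = \frac{940559864}{358199803}$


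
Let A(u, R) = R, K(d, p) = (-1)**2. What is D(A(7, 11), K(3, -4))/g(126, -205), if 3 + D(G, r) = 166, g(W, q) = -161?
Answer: -163/161 ≈ -1.0124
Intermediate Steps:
K(d, p) = 1
D(G, r) = 163 (D(G, r) = -3 + 166 = 163)
D(A(7, 11), K(3, -4))/g(126, -205) = 163/(-161) = 163*(-1/161) = -163/161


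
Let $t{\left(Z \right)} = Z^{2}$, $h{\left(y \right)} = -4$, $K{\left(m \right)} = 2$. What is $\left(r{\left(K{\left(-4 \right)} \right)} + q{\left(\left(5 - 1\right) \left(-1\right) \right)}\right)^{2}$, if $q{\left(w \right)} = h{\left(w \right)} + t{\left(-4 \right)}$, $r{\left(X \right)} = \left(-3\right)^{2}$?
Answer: $441$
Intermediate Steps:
$r{\left(X \right)} = 9$
$q{\left(w \right)} = 12$ ($q{\left(w \right)} = -4 + \left(-4\right)^{2} = -4 + 16 = 12$)
$\left(r{\left(K{\left(-4 \right)} \right)} + q{\left(\left(5 - 1\right) \left(-1\right) \right)}\right)^{2} = \left(9 + 12\right)^{2} = 21^{2} = 441$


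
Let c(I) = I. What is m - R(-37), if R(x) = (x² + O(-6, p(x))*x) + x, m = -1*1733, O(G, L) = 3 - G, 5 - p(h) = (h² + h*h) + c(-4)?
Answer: -2732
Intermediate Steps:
p(h) = 9 - 2*h² (p(h) = 5 - ((h² + h*h) - 4) = 5 - ((h² + h²) - 4) = 5 - (2*h² - 4) = 5 - (-4 + 2*h²) = 5 + (4 - 2*h²) = 9 - 2*h²)
m = -1733
R(x) = x² + 10*x (R(x) = (x² + (3 - 1*(-6))*x) + x = (x² + (3 + 6)*x) + x = (x² + 9*x) + x = x² + 10*x)
m - R(-37) = -1733 - (-37)*(10 - 37) = -1733 - (-37)*(-27) = -1733 - 1*999 = -1733 - 999 = -2732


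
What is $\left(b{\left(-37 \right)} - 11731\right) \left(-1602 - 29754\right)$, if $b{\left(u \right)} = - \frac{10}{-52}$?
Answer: $367831206$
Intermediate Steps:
$b{\left(u \right)} = \frac{5}{26}$ ($b{\left(u \right)} = \left(-10\right) \left(- \frac{1}{52}\right) = \frac{5}{26}$)
$\left(b{\left(-37 \right)} - 11731\right) \left(-1602 - 29754\right) = \left(\frac{5}{26} - 11731\right) \left(-1602 - 29754\right) = \left(- \frac{305001}{26}\right) \left(-31356\right) = 367831206$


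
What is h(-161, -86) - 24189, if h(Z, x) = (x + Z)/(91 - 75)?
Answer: -387271/16 ≈ -24204.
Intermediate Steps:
h(Z, x) = Z/16 + x/16 (h(Z, x) = (Z + x)/16 = (Z + x)*(1/16) = Z/16 + x/16)
h(-161, -86) - 24189 = ((1/16)*(-161) + (1/16)*(-86)) - 24189 = (-161/16 - 43/8) - 24189 = -247/16 - 24189 = -387271/16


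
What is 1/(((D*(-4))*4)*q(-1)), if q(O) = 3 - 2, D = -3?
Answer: 1/48 ≈ 0.020833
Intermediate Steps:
q(O) = 1
1/(((D*(-4))*4)*q(-1)) = 1/((-3*(-4)*4)*1) = 1/((12*4)*1) = 1/(48*1) = 1/48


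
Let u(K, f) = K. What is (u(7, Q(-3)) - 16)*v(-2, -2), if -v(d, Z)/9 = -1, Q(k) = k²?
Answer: -81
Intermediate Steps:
v(d, Z) = 9 (v(d, Z) = -9*(-1) = 9)
(u(7, Q(-3)) - 16)*v(-2, -2) = (7 - 16)*9 = -9*9 = -81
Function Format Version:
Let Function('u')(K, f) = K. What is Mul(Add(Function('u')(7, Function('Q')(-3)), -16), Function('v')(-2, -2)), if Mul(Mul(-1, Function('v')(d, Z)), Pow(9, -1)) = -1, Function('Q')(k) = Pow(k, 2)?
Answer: -81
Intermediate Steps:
Function('v')(d, Z) = 9 (Function('v')(d, Z) = Mul(-9, -1) = 9)
Mul(Add(Function('u')(7, Function('Q')(-3)), -16), Function('v')(-2, -2)) = Mul(Add(7, -16), 9) = Mul(-9, 9) = -81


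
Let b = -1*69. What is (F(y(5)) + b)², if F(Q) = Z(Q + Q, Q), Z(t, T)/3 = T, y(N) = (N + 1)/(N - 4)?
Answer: 2601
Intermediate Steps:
y(N) = (1 + N)/(-4 + N)
b = -69
Z(t, T) = 3*T
F(Q) = 3*Q
(F(y(5)) + b)² = (3*((1 + 5)/(-4 + 5)) - 69)² = (3*(6/1) - 69)² = (3*(1*6) - 69)² = (3*6 - 69)² = (18 - 69)² = (-51)² = 2601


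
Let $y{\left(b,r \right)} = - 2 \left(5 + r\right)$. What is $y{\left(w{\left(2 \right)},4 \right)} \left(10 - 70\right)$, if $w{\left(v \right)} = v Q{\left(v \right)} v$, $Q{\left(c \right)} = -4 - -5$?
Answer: $1080$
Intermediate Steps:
$Q{\left(c \right)} = 1$ ($Q{\left(c \right)} = -4 + 5 = 1$)
$w{\left(v \right)} = v^{2}$ ($w{\left(v \right)} = v 1 v = v v = v^{2}$)
$y{\left(b,r \right)} = -10 - 2 r$
$y{\left(w{\left(2 \right)},4 \right)} \left(10 - 70\right) = \left(-10 - 8\right) \left(10 - 70\right) = \left(-10 - 8\right) \left(-60\right) = \left(-18\right) \left(-60\right) = 1080$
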